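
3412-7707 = -4295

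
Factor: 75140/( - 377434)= - 130/653  =  - 2^1*5^1 *13^1*653^( - 1 )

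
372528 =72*5174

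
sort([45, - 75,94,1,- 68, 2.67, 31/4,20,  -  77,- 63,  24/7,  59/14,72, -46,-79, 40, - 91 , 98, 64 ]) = [ - 91, - 79, - 77, - 75,-68, - 63,- 46 , 1,2.67,24/7,59/14,31/4,20, 40 , 45 , 64,72,94, 98 ] 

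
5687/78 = 5687/78  =  72.91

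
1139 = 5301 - 4162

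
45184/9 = 5020  +  4/9 = 5020.44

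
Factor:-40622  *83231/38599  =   - 2^1*11^( - 3) *19^1*29^( - 1)*1069^1*83231^1 = - 3381009682/38599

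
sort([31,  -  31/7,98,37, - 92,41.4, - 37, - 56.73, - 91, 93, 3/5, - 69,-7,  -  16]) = [ - 92, - 91 ,-69,-56.73, - 37, - 16,- 7,  -  31/7, 3/5, 31,37 , 41.4, 93, 98 ] 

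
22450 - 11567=10883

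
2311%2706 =2311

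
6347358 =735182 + 5612176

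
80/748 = 20/187  =  0.11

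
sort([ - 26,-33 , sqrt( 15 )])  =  [ - 33, - 26, sqrt( 15)]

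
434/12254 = 217/6127 = 0.04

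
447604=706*634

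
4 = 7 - 3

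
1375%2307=1375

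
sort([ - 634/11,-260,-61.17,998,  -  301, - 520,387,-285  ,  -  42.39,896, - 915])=[- 915, - 520, - 301, - 285,-260, - 61.17, - 634/11 , - 42.39, 387,896,998]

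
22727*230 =5227210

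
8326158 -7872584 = 453574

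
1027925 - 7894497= - 6866572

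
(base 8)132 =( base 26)3C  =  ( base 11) 82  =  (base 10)90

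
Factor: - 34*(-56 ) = 2^4*7^1*17^1 = 1904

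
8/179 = 8/179=0.04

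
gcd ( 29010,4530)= 30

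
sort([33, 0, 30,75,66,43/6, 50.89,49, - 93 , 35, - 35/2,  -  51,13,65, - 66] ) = [ - 93,-66, - 51 ,  -  35/2,0,43/6,13,30,33 , 35,  49, 50.89,65,  66,75 ] 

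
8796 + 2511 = 11307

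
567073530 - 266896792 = 300176738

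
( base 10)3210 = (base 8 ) 6212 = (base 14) 1254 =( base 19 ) 8gi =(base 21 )75i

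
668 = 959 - 291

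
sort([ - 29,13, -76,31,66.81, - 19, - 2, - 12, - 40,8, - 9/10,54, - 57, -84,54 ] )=[ - 84, - 76 , - 57,-40, - 29, - 19,-12, - 2, - 9/10, 8,13,31,  54, 54,  66.81 ] 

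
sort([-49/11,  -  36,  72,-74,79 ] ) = [-74, - 36, - 49/11,  72, 79]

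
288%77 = 57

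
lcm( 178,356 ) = 356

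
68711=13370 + 55341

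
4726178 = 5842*809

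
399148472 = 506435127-107286655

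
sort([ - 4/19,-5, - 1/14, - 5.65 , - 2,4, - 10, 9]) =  [ - 10, - 5.65, - 5  , - 2, - 4/19 , - 1/14, 4 , 9]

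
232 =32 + 200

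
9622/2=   4811 = 4811.00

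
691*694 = 479554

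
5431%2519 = 393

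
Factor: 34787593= 17^1*761^1*2689^1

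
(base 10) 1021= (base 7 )2656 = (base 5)13041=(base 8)1775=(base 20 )2B1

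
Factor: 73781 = 89^1*829^1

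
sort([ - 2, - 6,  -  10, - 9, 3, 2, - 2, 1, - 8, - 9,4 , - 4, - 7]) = [ - 10, - 9, - 9, - 8, - 7, - 6, - 4 , - 2 , - 2, 1,2, 3, 4]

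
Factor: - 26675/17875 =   -  97/65= - 5^(  -  1) *13^( - 1 )*97^1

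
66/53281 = 66/53281 =0.00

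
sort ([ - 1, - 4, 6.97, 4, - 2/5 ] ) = [  -  4, - 1, - 2/5, 4,6.97]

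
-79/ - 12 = 79/12 = 6.58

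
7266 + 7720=14986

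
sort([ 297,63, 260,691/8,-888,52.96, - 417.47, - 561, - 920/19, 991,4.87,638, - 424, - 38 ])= [ - 888,-561, - 424, - 417.47,- 920/19,  -  38, 4.87,  52.96, 63, 691/8,260, 297 , 638  ,  991] 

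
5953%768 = 577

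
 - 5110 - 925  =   - 6035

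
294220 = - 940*( - 313 ) 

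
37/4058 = 37/4058 = 0.01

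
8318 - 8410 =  - 92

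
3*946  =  2838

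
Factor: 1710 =2^1*3^2 * 5^1*19^1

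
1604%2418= 1604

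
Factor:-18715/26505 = - 3^(  -  2)*31^(-1)*197^1 = - 197/279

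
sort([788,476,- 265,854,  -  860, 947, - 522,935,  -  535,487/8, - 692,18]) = [  -  860, - 692,  -  535, - 522, - 265,18,487/8 , 476 , 788,854 , 935,947]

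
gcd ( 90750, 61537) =1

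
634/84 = 317/42   =  7.55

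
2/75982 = 1/37991  =  0.00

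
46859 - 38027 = 8832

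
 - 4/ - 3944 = 1/986 = 0.00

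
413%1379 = 413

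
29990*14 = 419860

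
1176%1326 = 1176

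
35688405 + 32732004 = 68420409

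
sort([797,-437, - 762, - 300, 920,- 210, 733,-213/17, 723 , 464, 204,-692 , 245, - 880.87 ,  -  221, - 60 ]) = [-880.87, - 762, - 692,- 437, - 300 , - 221,-210, - 60, - 213/17, 204, 245, 464, 723, 733,797,920] 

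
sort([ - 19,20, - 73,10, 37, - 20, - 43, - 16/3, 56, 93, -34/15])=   [ - 73, - 43, - 20,-19, - 16/3,-34/15,  10 , 20,37,56,93 ]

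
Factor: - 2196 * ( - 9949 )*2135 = 46645488540 = 2^2*3^2*5^1*7^1*61^2*9949^1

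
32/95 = 32/95 = 0.34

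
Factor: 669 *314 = 2^1*3^1*157^1*223^1= 210066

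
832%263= 43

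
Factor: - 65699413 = -13^1*29^1*229^1 *761^1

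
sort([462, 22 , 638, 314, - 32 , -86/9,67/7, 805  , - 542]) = [ - 542,-32 , - 86/9, 67/7,22,314, 462,638,805] 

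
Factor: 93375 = 3^2*5^3*83^1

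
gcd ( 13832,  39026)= 494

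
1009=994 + 15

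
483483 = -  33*(  -  14651 ) 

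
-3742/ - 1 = 3742/1 = 3742.00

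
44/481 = 44/481 = 0.09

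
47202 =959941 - 912739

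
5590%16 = 6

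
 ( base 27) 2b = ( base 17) 3E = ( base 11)5A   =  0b1000001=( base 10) 65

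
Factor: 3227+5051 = 8278 = 2^1*4139^1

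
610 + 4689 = 5299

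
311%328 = 311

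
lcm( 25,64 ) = 1600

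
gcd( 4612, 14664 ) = 4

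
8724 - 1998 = 6726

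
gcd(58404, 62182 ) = 2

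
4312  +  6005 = 10317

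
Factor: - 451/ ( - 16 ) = 2^(  -  4 )*11^1*41^1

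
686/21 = 98/3 = 32.67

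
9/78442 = 9/78442 = 0.00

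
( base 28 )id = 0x205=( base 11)430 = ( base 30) H7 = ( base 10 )517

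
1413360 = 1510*936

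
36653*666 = 24410898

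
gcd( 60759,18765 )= 9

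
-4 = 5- 9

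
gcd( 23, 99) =1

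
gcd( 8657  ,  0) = 8657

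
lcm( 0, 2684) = 0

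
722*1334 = 963148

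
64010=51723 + 12287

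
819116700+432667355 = 1251784055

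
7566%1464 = 246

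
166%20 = 6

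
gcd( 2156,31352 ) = 4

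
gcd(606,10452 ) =6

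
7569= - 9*( - 841) 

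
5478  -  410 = 5068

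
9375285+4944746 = 14320031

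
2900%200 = 100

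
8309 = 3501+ 4808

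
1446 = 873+573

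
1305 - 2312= - 1007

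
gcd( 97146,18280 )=2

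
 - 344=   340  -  684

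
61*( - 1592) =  - 97112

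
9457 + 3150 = 12607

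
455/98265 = 91/19653 = 0.00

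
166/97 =1 + 69/97 = 1.71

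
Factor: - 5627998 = -2^1 * 431^1*6529^1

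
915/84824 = 915/84824 = 0.01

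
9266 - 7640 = 1626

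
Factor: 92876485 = 5^1*13^2*109913^1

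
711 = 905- 194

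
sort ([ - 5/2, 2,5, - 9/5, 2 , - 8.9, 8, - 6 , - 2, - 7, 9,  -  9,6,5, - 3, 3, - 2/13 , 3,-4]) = [ - 9, - 8.9, - 7, - 6, - 4,  -  3, - 5/2, - 2 , - 9/5 , - 2/13, 2, 2, 3, 3, 5, 5  ,  6, 8, 9 ]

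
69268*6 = 415608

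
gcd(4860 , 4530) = 30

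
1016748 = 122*8334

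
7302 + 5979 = 13281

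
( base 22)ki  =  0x1CA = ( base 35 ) d3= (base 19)152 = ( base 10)458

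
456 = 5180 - 4724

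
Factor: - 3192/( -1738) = 2^2*3^1*7^1 * 11^(  -  1) * 19^1*79^( - 1) =1596/869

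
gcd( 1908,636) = 636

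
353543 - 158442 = 195101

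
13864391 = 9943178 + 3921213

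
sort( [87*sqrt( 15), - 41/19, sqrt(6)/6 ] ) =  [ - 41/19,sqrt(6)/6, 87*sqrt( 15) ]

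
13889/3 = 13889/3=4629.67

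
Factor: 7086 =2^1*3^1*1181^1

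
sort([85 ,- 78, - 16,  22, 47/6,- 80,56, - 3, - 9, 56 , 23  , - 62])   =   [ - 80, - 78 , - 62 , - 16 , - 9, - 3,  47/6,22,23,  56,  56,85 ]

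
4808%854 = 538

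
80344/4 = 20086= 20086.00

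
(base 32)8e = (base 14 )154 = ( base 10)270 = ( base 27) A0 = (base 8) 416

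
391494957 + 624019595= 1015514552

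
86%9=5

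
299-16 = 283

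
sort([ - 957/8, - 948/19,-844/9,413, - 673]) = [ - 673, - 957/8 , - 844/9, - 948/19  ,  413 ]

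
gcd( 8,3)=1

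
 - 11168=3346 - 14514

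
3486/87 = 1162/29 =40.07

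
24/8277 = 8/2759 = 0.00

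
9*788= 7092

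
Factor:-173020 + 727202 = 2^1 * 401^1 * 691^1 = 554182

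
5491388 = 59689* 92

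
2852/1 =2852 = 2852.00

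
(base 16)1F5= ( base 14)27B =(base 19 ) 177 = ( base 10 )501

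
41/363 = 41/363  =  0.11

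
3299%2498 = 801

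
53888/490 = 109 + 239/245  =  109.98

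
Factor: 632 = 2^3 * 79^1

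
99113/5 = 19822 + 3/5 = 19822.60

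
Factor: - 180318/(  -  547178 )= 90159/273589 = 3^1*41^1 * 137^( - 1)*733^1* 1997^(-1 ) 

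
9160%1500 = 160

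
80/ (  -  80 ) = - 1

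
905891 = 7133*127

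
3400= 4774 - 1374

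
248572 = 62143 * 4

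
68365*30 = 2050950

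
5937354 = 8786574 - 2849220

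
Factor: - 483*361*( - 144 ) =25108272= 2^4 * 3^3*7^1*19^2*23^1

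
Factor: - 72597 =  - 3^1*7^1 * 3457^1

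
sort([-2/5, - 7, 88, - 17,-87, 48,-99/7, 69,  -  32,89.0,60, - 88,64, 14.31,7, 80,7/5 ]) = [- 88, - 87, - 32, - 17, - 99/7, - 7,-2/5, 7/5, 7, 14.31,48,60 , 64, 69, 80,88,89.0 ]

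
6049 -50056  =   - 44007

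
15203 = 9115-  -  6088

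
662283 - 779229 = -116946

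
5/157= 5/157 = 0.03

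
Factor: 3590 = 2^1*5^1*359^1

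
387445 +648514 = 1035959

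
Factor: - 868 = -2^2*7^1*31^1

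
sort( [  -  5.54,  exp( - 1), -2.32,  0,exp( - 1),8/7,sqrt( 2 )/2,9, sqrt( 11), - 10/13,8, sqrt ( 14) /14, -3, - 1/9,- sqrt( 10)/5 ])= [ - 5.54, - 3, - 2.32, - 10/13, - sqrt( 10)/5, - 1/9,0,sqrt( 14 ) /14,exp( - 1),exp(  -  1),sqrt( 2)/2,8/7, sqrt(11 ), 8,9]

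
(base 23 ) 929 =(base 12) 2954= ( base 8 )11320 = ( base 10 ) 4816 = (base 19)d69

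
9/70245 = 1/7805 = 0.00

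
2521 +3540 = 6061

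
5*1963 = 9815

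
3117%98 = 79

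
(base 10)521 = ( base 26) K1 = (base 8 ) 1011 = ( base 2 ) 1000001001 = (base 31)gp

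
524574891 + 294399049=818973940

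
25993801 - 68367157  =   - 42373356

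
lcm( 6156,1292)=104652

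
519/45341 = 519/45341 = 0.01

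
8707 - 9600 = - 893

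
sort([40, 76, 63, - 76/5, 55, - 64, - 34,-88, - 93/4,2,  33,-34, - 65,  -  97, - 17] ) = [- 97, - 88, - 65, -64, - 34, - 34,-93/4, - 17, - 76/5, 2 , 33, 40,55,63 , 76 ] 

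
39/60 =13/20 = 0.65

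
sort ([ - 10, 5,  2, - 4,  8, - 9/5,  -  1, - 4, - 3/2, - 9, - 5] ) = [ - 10 ,  -  9, - 5, - 4,  -  4 , - 9/5,-3/2, - 1,  2, 5 , 8 ]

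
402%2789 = 402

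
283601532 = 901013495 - 617411963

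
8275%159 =7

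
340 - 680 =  - 340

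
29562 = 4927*6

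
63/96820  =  63/96820 = 0.00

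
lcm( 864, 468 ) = 11232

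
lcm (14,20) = 140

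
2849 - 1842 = 1007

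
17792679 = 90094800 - 72302121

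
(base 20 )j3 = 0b101111111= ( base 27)e5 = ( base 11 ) 319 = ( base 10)383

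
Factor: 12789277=557^1*22961^1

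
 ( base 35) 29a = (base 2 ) 101011010111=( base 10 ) 2775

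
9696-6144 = 3552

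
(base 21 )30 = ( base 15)43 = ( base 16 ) 3f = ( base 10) 63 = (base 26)2B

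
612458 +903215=1515673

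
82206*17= 1397502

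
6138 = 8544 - 2406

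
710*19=13490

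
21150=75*282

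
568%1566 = 568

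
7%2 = 1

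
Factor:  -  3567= - 3^1*29^1*41^1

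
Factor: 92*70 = 6440 = 2^3 *5^1*7^1*23^1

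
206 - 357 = -151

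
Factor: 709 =709^1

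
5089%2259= 571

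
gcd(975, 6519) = 3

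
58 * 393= 22794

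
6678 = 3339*2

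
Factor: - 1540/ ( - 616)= 5/2 = 2^( - 1)*5^1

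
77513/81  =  956 + 77/81 = 956.95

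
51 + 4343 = 4394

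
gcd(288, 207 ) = 9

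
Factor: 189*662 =2^1*3^3 * 7^1*331^1 = 125118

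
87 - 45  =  42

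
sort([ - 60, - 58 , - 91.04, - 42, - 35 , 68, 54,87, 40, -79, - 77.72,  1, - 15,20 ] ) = [ - 91.04, - 79, - 77.72, - 60, - 58 , - 42, - 35, - 15,1, 20,40,  54,68, 87 ] 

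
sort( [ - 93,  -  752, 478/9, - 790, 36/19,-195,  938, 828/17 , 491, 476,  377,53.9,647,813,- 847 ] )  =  [ - 847,-790, - 752, - 195,-93, 36/19,828/17, 478/9, 53.9, 377, 476, 491,647,813, 938] 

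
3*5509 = 16527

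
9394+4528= 13922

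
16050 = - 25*( - 642 ) 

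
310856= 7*44408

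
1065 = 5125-4060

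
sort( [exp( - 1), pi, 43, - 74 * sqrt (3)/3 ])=[  -  74*  sqrt ( 3) /3, exp(  -  1), pi, 43]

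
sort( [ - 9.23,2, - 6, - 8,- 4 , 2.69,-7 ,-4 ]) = [ - 9.23, - 8,-7,-6,-4, - 4,2,2.69]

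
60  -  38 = 22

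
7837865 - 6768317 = 1069548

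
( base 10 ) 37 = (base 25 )1c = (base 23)1e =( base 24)1d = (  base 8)45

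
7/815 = 7/815 = 0.01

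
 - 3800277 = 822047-4622324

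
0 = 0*7793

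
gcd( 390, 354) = 6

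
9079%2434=1777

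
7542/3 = 2514=2514.00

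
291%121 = 49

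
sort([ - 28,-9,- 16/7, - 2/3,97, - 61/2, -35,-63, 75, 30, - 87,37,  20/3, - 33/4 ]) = [ - 87 ,- 63, - 35, - 61/2, - 28, -9, - 33/4, - 16/7 , - 2/3,20/3, 30, 37,75, 97]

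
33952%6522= 1342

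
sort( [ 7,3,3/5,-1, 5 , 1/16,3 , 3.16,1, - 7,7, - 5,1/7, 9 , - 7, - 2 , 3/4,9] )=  [  -  7, - 7,-5, - 2,  -  1,1/16,1/7,3/5, 3/4, 1,3,3,3.16,5, 7 , 7, 9, 9 ]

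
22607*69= 1559883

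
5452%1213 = 600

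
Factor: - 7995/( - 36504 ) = 205/936 = 2^( - 3) * 3^( - 2)*5^1*13^ ( - 1)*41^1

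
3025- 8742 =-5717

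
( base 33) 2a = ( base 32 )2c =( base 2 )1001100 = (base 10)76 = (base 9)84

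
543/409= 1 + 134/409  =  1.33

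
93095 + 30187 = 123282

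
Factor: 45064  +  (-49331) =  - 4267 = -17^1*251^1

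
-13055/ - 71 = 13055/71 = 183.87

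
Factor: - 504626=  - 2^1*252313^1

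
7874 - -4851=12725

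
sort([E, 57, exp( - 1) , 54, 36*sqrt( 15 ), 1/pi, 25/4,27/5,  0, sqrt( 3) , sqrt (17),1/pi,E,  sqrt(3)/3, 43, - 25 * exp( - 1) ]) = [ - 25*exp ( - 1),0,1/pi,  1/pi,  exp(  -  1), sqrt( 3) /3,  sqrt(3 ),E , E, sqrt( 17),  27/5,25/4, 43, 54, 57,36 *sqrt(15) ]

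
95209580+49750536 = 144960116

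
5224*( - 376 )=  - 1964224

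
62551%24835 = 12881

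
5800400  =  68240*85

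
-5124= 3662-8786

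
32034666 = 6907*4638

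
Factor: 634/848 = 2^( - 3 ) * 53^( - 1)*317^1 = 317/424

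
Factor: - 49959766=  - 2^1 * 4987^1*5009^1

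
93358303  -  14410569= 78947734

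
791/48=791/48 = 16.48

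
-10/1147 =-10/1147 = - 0.01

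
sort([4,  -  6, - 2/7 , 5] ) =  [ -6,-2/7,4,5]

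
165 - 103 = 62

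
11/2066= 11/2066 = 0.01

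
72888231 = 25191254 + 47696977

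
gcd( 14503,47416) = 1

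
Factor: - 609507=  - 3^2*67723^1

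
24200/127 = 190 + 70/127 = 190.55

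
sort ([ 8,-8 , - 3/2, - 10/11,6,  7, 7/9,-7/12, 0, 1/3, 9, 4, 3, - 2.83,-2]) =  [-8,-2.83, - 2, - 3/2,-10/11, - 7/12, 0, 1/3, 7/9,3,4, 6, 7, 8,9]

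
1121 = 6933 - 5812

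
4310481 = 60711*71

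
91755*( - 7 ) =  - 642285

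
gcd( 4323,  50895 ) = 3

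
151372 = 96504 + 54868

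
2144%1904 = 240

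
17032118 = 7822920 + 9209198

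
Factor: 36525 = 3^1*5^2  *487^1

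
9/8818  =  9/8818 = 0.00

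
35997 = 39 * 923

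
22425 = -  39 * (- 575)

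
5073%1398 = 879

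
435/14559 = 145/4853 = 0.03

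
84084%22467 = 16683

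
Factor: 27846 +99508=2^1*37^1*1721^1 =127354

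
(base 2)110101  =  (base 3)1222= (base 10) 53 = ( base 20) 2d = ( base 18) 2h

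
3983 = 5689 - 1706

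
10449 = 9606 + 843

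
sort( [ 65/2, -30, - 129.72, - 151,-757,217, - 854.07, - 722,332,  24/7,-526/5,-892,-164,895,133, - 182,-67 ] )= [ - 892,  -  854.07, - 757, - 722, - 182,  -  164, - 151, - 129.72, - 526/5, - 67, - 30, 24/7,65/2, 133,217,332, 895 ] 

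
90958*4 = 363832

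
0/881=0  =  0.00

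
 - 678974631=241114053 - 920088684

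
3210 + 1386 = 4596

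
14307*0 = 0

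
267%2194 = 267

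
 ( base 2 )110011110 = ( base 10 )414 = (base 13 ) 25B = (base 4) 12132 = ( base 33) CI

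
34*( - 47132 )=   -  1602488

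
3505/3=3505/3 =1168.33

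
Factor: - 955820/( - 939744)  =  2^ ( - 3) *3^( - 2)*5^1*13^( - 1)*251^( - 1)*47791^1 = 238955/234936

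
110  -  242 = -132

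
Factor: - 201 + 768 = 3^4*7^1= 567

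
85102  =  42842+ 42260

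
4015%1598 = 819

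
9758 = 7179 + 2579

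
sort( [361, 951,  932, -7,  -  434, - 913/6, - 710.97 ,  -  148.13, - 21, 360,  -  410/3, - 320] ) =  [-710.97, - 434, - 320, - 913/6, - 148.13 , - 410/3, - 21, - 7, 360,361, 932,951] 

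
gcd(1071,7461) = 9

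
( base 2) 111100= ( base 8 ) 74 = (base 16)3C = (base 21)2I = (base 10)60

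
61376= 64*959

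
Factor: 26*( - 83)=  -  2158 = - 2^1 * 13^1*  83^1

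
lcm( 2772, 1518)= 63756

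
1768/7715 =1768/7715  =  0.23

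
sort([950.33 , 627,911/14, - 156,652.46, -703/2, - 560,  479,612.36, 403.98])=[ - 560, - 703/2,-156,911/14 , 403.98, 479,612.36,627,652.46,  950.33 ] 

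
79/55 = 1 + 24/55 = 1.44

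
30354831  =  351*86481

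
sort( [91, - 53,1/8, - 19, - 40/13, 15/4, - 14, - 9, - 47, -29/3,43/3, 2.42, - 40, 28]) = [ - 53, - 47,-40, - 19, - 14,  -  29/3, - 9, - 40/13, 1/8 , 2.42, 15/4,43/3, 28 , 91]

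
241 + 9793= 10034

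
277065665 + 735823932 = 1012889597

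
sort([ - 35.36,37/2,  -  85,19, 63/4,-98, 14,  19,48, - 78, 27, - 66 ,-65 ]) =[ - 98, - 85, - 78,-66, - 65,-35.36,14,63/4, 37/2,19,19, 27,48 ] 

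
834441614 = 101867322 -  - 732574292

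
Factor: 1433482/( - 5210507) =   -  2^1*716741^1*  5210507^(-1 )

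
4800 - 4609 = 191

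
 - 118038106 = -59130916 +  - 58907190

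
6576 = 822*8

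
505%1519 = 505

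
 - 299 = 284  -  583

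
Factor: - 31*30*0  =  0^1 = 0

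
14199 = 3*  4733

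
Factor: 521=521^1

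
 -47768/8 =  - 5971 = -  5971.00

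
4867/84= 4867/84 =57.94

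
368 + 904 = 1272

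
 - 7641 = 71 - 7712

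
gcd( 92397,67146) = 57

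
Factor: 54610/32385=86/51 = 2^1*3^( - 1 )*17^(  -  1)*43^1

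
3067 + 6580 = 9647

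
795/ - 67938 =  - 265/22646 = - 0.01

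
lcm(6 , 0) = 0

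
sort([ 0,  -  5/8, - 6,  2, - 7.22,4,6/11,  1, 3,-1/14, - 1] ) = [ - 7.22, - 6,-1 ,-5/8, - 1/14, 0, 6/11,1, 2, 3,  4 ] 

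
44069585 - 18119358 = 25950227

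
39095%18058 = 2979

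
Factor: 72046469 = 11^1*29^1*71^1*3181^1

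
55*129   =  7095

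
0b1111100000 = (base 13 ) 5B4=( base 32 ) V0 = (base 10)992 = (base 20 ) 29C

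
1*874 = 874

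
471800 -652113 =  - 180313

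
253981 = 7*36283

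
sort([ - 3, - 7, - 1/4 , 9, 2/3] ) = [ - 7, - 3, - 1/4 , 2/3, 9]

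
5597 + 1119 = 6716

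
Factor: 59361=3^1*47^1*421^1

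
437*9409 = 4111733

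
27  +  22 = 49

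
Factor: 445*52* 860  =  19900400 = 2^4 * 5^2*13^1 * 43^1*89^1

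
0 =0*8577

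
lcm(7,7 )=7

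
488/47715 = 488/47715 = 0.01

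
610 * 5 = 3050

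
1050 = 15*70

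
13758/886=6879/443   =  15.53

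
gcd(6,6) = 6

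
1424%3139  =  1424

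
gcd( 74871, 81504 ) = 9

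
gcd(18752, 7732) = 4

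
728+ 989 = 1717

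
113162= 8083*14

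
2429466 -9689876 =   -  7260410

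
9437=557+8880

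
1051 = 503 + 548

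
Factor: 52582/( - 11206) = - 61/13 = -13^(-1)*61^1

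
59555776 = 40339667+19216109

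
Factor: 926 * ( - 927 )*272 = -233485344 = - 2^5*3^2 *17^1 *103^1 * 463^1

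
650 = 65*10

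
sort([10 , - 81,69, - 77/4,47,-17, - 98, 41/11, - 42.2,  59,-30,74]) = [-98 ,-81,-42.2, - 30, - 77/4, - 17,41/11, 10,47,59,69,74 ]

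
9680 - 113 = 9567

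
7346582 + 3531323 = 10877905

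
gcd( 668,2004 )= 668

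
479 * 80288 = 38457952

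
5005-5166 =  - 161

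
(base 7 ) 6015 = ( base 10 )2070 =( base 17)72D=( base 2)100000010110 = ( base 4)200112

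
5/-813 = -5/813 = - 0.01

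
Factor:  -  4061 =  - 31^1*131^1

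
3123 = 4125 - 1002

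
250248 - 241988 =8260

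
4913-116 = 4797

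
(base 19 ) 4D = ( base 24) 3H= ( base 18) 4H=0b1011001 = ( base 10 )89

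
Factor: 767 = 13^1*59^1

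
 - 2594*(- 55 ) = 142670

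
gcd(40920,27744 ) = 24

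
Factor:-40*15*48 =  - 2^7*3^2*5^2 = -28800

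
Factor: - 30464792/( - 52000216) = 3808099/6500027 = 179^ (  -  1)* 541^1*7039^1*36313^( - 1)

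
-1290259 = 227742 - 1518001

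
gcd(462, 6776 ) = 154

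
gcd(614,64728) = 2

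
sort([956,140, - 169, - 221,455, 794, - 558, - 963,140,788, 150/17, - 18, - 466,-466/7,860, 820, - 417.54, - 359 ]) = [ - 963  , - 558, -466,  -  417.54, - 359, - 221, -169, - 466/7,  -  18,150/17,140,140,455, 788,794,820 , 860,956] 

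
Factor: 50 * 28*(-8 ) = - 2^6*5^2*7^1 =-11200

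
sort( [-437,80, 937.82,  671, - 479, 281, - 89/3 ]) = [ -479,- 437, - 89/3,80 , 281, 671,937.82] 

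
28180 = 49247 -21067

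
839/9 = 839/9= 93.22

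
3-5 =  - 2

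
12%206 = 12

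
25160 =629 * 40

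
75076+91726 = 166802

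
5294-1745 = 3549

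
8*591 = 4728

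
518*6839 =3542602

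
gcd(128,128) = 128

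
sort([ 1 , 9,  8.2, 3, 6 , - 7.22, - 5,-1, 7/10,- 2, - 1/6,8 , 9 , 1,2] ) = [-7.22,  -  5,-2, - 1, - 1/6,7/10,1,1,  2,3,  6, 8, 8.2,9,9 ]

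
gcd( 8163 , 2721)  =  2721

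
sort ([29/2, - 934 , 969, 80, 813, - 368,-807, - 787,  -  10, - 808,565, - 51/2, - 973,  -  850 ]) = [ - 973,  -  934, - 850, - 808 , - 807 , - 787, - 368, - 51/2,-10, 29/2, 80  ,  565, 813 , 969]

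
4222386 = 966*4371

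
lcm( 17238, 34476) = 34476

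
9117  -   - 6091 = 15208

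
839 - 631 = 208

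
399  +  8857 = 9256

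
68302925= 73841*925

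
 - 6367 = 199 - 6566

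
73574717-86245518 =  - 12670801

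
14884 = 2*7442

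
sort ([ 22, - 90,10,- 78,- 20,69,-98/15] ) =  [ - 90,-78 , - 20, - 98/15,10,22  ,  69]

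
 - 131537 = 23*( - 5719)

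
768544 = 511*1504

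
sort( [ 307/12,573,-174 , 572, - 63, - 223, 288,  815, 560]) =[ - 223, - 174, - 63,307/12, 288, 560 , 572,573, 815 ] 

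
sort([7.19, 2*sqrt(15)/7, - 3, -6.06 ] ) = [ - 6.06, - 3,2 * sqrt (15 )/7, 7.19]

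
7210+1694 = 8904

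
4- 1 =3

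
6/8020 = 3/4010 = 0.00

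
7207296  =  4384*1644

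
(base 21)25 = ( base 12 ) 3b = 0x2F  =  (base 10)47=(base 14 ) 35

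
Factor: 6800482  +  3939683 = 10740165 = 3^1*5^1*241^1*2971^1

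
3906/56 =69+3/4 = 69.75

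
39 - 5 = 34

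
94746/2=47373 = 47373.00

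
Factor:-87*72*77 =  - 2^3 * 3^3*7^1*11^1*29^1 = -482328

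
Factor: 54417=3^1*11^1*17^1 * 97^1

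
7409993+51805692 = 59215685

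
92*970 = 89240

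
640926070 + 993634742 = 1634560812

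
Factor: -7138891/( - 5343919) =7^( - 1) * 37^1*61^1*3163^1*763417^( - 1 )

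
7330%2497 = 2336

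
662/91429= 662/91429= 0.01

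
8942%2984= 2974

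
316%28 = 8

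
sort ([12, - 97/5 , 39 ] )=[ - 97/5,12, 39]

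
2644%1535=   1109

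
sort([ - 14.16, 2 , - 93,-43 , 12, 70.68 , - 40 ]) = [  -  93, - 43,-40, - 14.16,  2,12 , 70.68 ] 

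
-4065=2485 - 6550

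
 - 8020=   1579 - 9599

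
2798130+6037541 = 8835671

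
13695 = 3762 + 9933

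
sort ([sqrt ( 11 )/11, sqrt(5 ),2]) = [sqrt(11) /11, 2, sqrt (5)] 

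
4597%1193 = 1018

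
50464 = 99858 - 49394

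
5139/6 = 856 + 1/2=856.50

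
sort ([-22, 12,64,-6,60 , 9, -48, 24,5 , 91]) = [ - 48, - 22, - 6, 5,9,12,  24,60,  64,91]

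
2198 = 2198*1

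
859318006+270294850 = 1129612856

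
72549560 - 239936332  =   - 167386772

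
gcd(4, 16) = 4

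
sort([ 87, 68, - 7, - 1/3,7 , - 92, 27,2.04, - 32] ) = [- 92,  -  32, - 7, - 1/3,2.04,7,  27,68,87] 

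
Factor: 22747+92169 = 2^2*28729^1 = 114916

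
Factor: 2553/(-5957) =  - 3^1*7^( - 1) = -3/7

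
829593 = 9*92177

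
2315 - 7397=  - 5082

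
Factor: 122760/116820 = 62/59 = 2^1*  31^1*59^( - 1 )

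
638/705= 638/705=0.90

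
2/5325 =2/5325  =  0.00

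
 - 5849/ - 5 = 5849/5= 1169.80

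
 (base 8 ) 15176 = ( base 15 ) 2022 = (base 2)1101001111110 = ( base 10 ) 6782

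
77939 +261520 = 339459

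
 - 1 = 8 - 9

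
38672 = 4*9668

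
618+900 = 1518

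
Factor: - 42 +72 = 30 = 2^1*3^1*5^1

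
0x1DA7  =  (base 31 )7rr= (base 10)7591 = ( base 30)8d1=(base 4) 1312213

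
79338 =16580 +62758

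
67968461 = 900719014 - 832750553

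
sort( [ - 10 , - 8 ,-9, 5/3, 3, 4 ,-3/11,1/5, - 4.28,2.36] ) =[ - 10, - 9, - 8, - 4.28, - 3/11,1/5,5/3, 2.36, 3 , 4]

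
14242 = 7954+6288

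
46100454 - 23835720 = 22264734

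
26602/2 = 13301=13301.00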